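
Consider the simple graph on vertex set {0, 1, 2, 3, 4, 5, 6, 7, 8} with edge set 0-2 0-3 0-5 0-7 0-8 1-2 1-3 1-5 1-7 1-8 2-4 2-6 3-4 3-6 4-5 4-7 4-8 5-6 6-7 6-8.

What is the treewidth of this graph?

A width-4 tree decomposition is:
Bags: B1 = {0, 1, 4, 6, 7}  B2 = {0, 1, 2, 4, 6}  B3 = {0, 1, 3, 4, 6}  B4 = {0, 1, 4, 5, 6}  B5 = {0, 1, 4, 6, 8}
Tree: B1–B2, B2–B3, B3–B4, B4–B5
Every bag has size at most 5, so the width is 5 − 1 = 4 and tw(G) ≤ 4. For the lower bound: the 5 vertex sets {1,7}, {2,4}, {0,3}, {6}, {5} are disjoint, each induces a connected subgraph, and every pair is joined by at least one edge of G. Contracting each set to a single vertex therefore yields K_{5} as a minor, and since treewidth is minor-monotone, tw(G) ≥ tw(K_{5}) = 4. Combining the bounds, tw(G) = 4.

4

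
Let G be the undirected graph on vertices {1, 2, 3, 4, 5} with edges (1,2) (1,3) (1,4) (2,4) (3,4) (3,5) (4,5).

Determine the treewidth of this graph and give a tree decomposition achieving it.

Treewidth 2.
Bags: B1 = {1, 3, 4}  B2 = {3, 4, 5}  B3 = {1, 2, 4}
Tree: B1–B2, B1–B3

The largest bag has 3 vertices, giving width 2; this decomposition certifies tw(G) ≤ 2. Conversely, {1, 2, 4} is a clique of size 3, and the vertices of any clique must share a bag in every tree decomposition; so some bag has ≥ 3 vertices and tw(G) ≥ 2. The upper and lower bounds meet at 2, so that is the treewidth.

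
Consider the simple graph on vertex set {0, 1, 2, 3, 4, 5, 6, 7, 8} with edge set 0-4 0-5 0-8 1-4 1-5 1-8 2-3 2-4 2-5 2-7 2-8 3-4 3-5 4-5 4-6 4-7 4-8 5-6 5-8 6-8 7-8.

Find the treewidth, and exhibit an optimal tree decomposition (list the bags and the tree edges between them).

Each bag holds 4 vertices, so the decomposition has width 3, which upper-bounds the treewidth. Conversely, {0, 4, 5, 8} is a clique of size 4, and the vertices of any clique must share a bag in every tree decomposition; so some bag has ≥ 4 vertices and tw(G) ≥ 3. Combining the bounds, tw(G) = 3.

Treewidth 3.
One such decomposition:
Bags: B1 = {1, 4, 5, 8}  B2 = {2, 4, 5, 8}  B3 = {4, 5, 6, 8}  B4 = {0, 4, 5, 8}  B5 = {2, 3, 4, 5}  B6 = {2, 4, 7, 8}
Tree: B1–B2, B1–B3, B2–B4, B2–B5, B2–B6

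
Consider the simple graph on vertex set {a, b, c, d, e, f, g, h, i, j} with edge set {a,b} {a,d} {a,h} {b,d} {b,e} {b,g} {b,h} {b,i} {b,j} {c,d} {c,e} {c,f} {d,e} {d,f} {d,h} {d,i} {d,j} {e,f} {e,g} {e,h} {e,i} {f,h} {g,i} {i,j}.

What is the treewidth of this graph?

3

A width-3 tree decomposition is:
Bags: B1 = {b, d, i, j}  B2 = {b, d, e, i}  B3 = {b, d, e, h}  B4 = {a, b, d, h}  B5 = {d, e, f, h}  B6 = {b, e, g, i}  B7 = {c, d, e, f}
Tree: B1–B2, B2–B3, B3–B4, B3–B5, B2–B6, B5–B7
Each bag holds 4 vertices, so the decomposition has width 3, which upper-bounds the treewidth. For the lower bound, the 4 vertices {c, d, e, f} are pairwise adjacent, and any tree decomposition puts a clique entirely inside one bag — forcing width ≥ 3. The upper and lower bounds meet at 3, so that is the treewidth.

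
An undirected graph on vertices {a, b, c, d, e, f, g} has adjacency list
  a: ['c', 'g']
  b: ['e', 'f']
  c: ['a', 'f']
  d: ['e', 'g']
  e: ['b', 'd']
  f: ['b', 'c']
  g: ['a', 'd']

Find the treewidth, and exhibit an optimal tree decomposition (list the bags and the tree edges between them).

Treewidth 2.
Bags: B1 = {d, e, g}  B2 = {a, e, g}  B3 = {a, c, e}  B4 = {c, e, f}  B5 = {b, e, f}
Tree: B1–B2, B2–B3, B3–B4, B4–B5

Each bag holds 3 vertices, so the decomposition has width 2, which upper-bounds the treewidth. The edges e–d–g–a–c–f–b–e form a cycle, so G is not a tree and its treewidth is at least 2. Therefore the treewidth is 2.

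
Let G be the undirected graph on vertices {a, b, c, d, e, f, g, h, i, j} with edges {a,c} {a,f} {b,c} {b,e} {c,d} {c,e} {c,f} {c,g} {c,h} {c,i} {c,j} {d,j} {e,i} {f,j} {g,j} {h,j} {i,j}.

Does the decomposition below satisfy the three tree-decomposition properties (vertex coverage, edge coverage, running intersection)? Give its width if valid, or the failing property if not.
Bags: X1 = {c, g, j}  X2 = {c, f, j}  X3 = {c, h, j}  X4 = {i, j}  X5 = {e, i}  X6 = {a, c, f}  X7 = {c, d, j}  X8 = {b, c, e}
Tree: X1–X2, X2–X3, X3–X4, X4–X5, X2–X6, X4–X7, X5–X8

A tree decomposition must satisfy three properties: every vertex lies in some bag; for every edge, both endpoints lie together in some bag; and for every vertex, the bags containing it form a connected subtree. Here edge (c,i) lies in no bag, so the decomposition is invalid.

No — edge (c,i) lies in no bag.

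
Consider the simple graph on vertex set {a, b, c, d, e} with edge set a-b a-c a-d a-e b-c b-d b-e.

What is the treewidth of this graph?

A width-2 tree decomposition is:
Bags: B1 = {a, b, e}  B2 = {a, b, d}  B3 = {a, b, c}
Tree: B1–B2, B2–B3
The largest bag has 3 vertices, giving width 2; this decomposition certifies tw(G) ≤ 2. Conversely, {a, b, d} is a clique of size 3, and the vertices of any clique must share a bag in every tree decomposition; so some bag has ≥ 3 vertices and tw(G) ≥ 2. Hence tw(G) = 2 exactly.

2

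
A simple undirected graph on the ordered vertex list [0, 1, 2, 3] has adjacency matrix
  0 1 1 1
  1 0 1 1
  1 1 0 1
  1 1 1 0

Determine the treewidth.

3

A width-3 tree decomposition is:
Bags: B1 = {0, 1, 2, 3}
Tree: (single bag)
A single bag containing all 4 vertices is trivially a valid decomposition of width 3. Conversely, {0, 1, 2, 3} is a clique of size 4, and the vertices of any clique must share a bag in every tree decomposition; so some bag has ≥ 4 vertices and tw(G) ≥ 3. Therefore the treewidth is 3.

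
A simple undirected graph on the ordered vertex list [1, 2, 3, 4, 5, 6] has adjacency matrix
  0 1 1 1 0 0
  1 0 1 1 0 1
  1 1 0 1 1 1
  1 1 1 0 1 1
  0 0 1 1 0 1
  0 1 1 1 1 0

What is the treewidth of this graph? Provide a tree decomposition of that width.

Every bag has size at most 4, so the width is 4 − 1 = 3 and tw(G) ≤ 3. On the other hand G contains the 4-clique {1, 2, 3, 4}. A clique must lie in a single bag of any decomposition, so no decomposition can have width below 3. The upper and lower bounds meet at 3, so that is the treewidth.

Treewidth 3.
One optimal decomposition is:
Bags: B1 = {1, 2, 3, 4}  B2 = {2, 3, 4, 6}  B3 = {3, 4, 5, 6}
Tree: B1–B2, B2–B3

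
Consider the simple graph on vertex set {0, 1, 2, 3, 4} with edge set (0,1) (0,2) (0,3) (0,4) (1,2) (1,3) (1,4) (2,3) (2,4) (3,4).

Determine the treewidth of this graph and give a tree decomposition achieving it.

With just one bag of size 5, the width is 5 − 1 = 4, so tw(G) ≤ 4. Conversely, {0, 1, 2, 3, 4} is a clique of size 5, and the vertices of any clique must share a bag in every tree decomposition; so some bag has ≥ 5 vertices and tw(G) ≥ 4. Combining the bounds, tw(G) = 4.

Treewidth 4.
One such decomposition:
Bags: B1 = {0, 1, 2, 3, 4}
Tree: (single bag)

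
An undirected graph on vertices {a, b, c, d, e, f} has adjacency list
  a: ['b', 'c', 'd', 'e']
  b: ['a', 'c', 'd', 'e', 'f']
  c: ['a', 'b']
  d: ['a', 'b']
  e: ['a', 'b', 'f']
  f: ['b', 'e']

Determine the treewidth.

2

A width-2 tree decomposition is:
Bags: B1 = {a, b, d}  B2 = {a, b, e}  B3 = {b, e, f}  B4 = {a, b, c}
Tree: B1–B2, B2–B3, B1–B4
Each bag holds 3 vertices, so the decomposition has width 2, which upper-bounds the treewidth. On the other hand G contains the 3-clique {a, b, d}. A clique must lie in a single bag of any decomposition, so no decomposition can have width below 2. Combining the bounds, tw(G) = 2.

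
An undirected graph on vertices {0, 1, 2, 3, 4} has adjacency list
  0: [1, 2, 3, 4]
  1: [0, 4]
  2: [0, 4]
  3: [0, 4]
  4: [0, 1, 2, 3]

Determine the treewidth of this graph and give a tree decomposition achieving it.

Treewidth 2.
One optimal decomposition is:
Bags: B1 = {0, 2, 4}  B2 = {0, 3, 4}  B3 = {0, 1, 4}
Tree: B1–B2, B2–B3

The largest bag has 3 vertices, giving width 2; this decomposition certifies tw(G) ≤ 2. For the lower bound, the 3 vertices {0, 1, 4} are pairwise adjacent, and any tree decomposition puts a clique entirely inside one bag — forcing width ≥ 2. Hence tw(G) = 2 exactly.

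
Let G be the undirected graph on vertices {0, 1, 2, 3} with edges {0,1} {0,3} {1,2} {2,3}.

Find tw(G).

2

A width-2 tree decomposition is:
Bags: B1 = {0, 1, 3}  B2 = {1, 2, 3}
Tree: B1–B2
Every bag has size at most 3, so the width is 3 − 1 = 2 and tw(G) ≤ 2. Since 1–0–3–2–1 is a cycle in G, G is not acyclic. Forests are exactly the graphs of treewidth ≤ 1, so tw(G) ≥ 2. The upper and lower bounds meet at 2, so that is the treewidth.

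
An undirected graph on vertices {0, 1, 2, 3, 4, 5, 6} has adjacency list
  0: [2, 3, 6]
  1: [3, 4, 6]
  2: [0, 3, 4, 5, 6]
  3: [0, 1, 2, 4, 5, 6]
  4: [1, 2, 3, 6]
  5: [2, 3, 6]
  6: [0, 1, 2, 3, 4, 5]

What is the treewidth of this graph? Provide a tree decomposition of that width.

The largest bag has 4 vertices, giving width 3; this decomposition certifies tw(G) ≤ 3. On the other hand G contains the 4-clique {1, 3, 4, 6}. A clique must lie in a single bag of any decomposition, so no decomposition can have width below 3. Hence tw(G) = 3 exactly.

Treewidth 3.
Bags: B1 = {0, 2, 3, 6}  B2 = {2, 3, 4, 6}  B3 = {1, 3, 4, 6}  B4 = {2, 3, 5, 6}
Tree: B1–B2, B2–B3, B2–B4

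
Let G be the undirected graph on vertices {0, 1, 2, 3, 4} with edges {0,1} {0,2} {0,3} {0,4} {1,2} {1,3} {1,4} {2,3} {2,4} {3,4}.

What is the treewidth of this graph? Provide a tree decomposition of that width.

Treewidth 4.
One optimal decomposition is:
Bags: B1 = {0, 1, 2, 3, 4}
Tree: (single bag)

A single bag containing all 5 vertices is trivially a valid decomposition of width 4. Conversely, {0, 1, 2, 3, 4} is a clique of size 5, and the vertices of any clique must share a bag in every tree decomposition; so some bag has ≥ 5 vertices and tw(G) ≥ 4. Therefore the treewidth is 4.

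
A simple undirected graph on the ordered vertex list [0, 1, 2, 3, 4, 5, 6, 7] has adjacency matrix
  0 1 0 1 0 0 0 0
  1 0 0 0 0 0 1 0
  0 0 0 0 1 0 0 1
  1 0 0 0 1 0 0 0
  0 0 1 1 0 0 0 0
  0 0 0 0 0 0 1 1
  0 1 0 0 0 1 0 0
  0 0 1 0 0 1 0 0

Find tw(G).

A width-2 tree decomposition is:
Bags: B1 = {2, 5, 7}  B2 = {2, 5, 6}  B3 = {1, 2, 6}  B4 = {0, 1, 2}  B5 = {0, 2, 3}  B6 = {2, 3, 4}
Tree: B1–B2, B2–B3, B3–B4, B4–B5, B5–B6
Every bag has size at most 3, so the width is 3 − 1 = 2 and tw(G) ≤ 2. The edges 2–7–5–6–1–0–3–4–2 form a cycle, so G is not a tree and its treewidth is at least 2. Therefore the treewidth is 2.

2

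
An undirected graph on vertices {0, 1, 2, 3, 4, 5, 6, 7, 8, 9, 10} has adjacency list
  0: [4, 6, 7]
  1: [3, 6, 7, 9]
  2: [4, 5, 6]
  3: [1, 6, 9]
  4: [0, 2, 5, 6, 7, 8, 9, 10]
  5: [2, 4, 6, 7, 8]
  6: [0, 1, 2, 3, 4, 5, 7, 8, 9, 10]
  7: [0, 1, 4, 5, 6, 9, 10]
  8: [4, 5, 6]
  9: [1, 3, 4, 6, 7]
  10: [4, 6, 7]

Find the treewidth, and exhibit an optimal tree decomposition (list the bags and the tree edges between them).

Treewidth 3.
Bags: B1 = {4, 6, 7, 9}  B2 = {4, 6, 7, 10}  B3 = {4, 5, 6, 7}  B4 = {1, 6, 7, 9}  B5 = {1, 3, 6, 9}  B6 = {4, 5, 6, 8}  B7 = {2, 4, 5, 6}  B8 = {0, 4, 6, 7}
Tree: B1–B2, B2–B3, B1–B4, B4–B5, B3–B6, B3–B7, B3–B8

The largest bag has 4 vertices, giving width 3; this decomposition certifies tw(G) ≤ 3. Conversely, {1, 3, 6, 9} is a clique of size 4, and the vertices of any clique must share a bag in every tree decomposition; so some bag has ≥ 4 vertices and tw(G) ≥ 3. The upper and lower bounds meet at 3, so that is the treewidth.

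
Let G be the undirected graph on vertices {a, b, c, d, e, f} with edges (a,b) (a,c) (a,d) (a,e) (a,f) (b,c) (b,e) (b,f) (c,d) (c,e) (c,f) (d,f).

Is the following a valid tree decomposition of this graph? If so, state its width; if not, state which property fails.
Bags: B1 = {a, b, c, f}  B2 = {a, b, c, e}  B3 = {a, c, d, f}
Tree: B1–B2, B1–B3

Yes; width 3.

Vertex coverage: the bags together contain {a, b, c, d, e, f}, the full vertex set. Edge coverage: each edge of G has both endpoints in at least one bag. Running intersection: for every vertex, the bags containing it form a connected subtree. All three properties hold, so this is a valid tree decomposition of width max|bag| − 1 = 3, and hence tw(G) ≤ 3.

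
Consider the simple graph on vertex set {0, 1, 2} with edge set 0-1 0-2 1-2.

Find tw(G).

2

A width-2 tree decomposition is:
Bags: B1 = {0, 1, 2}
Tree: (single bag)
A single bag containing all 3 vertices is trivially a valid decomposition of width 2. Conversely, {0, 1, 2} is a clique of size 3, and the vertices of any clique must share a bag in every tree decomposition; so some bag has ≥ 3 vertices and tw(G) ≥ 2. Therefore the treewidth is 2.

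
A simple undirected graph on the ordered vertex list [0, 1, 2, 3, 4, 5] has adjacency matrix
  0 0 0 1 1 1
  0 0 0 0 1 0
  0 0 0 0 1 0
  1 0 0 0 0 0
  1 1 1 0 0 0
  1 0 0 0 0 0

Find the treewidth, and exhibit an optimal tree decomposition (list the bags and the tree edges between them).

Treewidth 1.
Bags: B1 = {0, 3}  B2 = {0, 4}  B3 = {2, 4}  B4 = {1, 4}  B5 = {0, 5}
Tree: B1–B2, B2–B3, B3–B4, B1–B5

Every bag has size at most 2, so the width is 2 − 1 = 1 and tw(G) ≤ 1. Since G has at least one edge (e.g. 0–3), it is not an edgeless graph, so tw(G) ≥ 1. Hence tw(G) = 1 exactly.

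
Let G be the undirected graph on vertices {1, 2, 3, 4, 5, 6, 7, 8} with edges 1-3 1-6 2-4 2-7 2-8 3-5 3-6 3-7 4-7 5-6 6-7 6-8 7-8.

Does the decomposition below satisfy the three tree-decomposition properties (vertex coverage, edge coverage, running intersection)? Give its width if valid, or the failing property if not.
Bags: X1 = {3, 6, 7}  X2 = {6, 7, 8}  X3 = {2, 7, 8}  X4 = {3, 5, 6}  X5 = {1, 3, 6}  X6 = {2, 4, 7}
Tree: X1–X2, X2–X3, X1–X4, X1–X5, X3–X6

Yes; width 2.

Every vertex of G appears in some bag (union = {1, 2, 3, 4, 5, 6, 7, 8}); every edge is covered by a bag; and for each vertex v the set of bags containing v is connected in the bag tree. The decomposition is therefore valid. The largest bag has 3 vertices, so the width is 2.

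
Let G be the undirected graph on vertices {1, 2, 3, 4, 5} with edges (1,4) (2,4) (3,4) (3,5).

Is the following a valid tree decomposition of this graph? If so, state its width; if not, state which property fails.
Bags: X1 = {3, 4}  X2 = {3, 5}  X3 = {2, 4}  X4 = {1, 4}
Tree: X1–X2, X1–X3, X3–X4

Vertex coverage: the bags together contain {1, 2, 3, 4, 5}, the full vertex set. Edge coverage: each edge of G has both endpoints in at least one bag. Running intersection: for every vertex, the bags containing it form a connected subtree. All three properties hold, so this is a valid tree decomposition of width max|bag| − 1 = 1, and hence tw(G) ≤ 1.

Yes; width 1.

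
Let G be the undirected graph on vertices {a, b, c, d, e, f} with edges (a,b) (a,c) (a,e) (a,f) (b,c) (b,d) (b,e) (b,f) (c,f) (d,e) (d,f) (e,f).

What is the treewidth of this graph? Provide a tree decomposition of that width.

Treewidth 3.
One such decomposition:
Bags: B1 = {a, b, e, f}  B2 = {a, b, c, f}  B3 = {b, d, e, f}
Tree: B1–B2, B1–B3

Every bag has size at most 4, so the width is 4 − 1 = 3 and tw(G) ≤ 3. Conversely, {b, d, e, f} is a clique of size 4, and the vertices of any clique must share a bag in every tree decomposition; so some bag has ≥ 4 vertices and tw(G) ≥ 3. Hence tw(G) = 3 exactly.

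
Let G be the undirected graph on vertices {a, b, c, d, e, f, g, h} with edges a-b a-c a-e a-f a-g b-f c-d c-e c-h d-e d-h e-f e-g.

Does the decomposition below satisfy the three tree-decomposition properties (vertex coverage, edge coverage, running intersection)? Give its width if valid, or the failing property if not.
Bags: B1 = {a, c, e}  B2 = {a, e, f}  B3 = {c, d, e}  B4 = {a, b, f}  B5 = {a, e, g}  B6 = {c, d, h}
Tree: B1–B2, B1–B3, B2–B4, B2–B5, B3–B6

Yes; width 2.

Every vertex of G appears in some bag (union = {a, b, c, d, e, f, g, h}); every edge is covered by a bag; and for each vertex v the set of bags containing v is connected in the bag tree. The decomposition is therefore valid. The largest bag has 3 vertices, so the width is 2.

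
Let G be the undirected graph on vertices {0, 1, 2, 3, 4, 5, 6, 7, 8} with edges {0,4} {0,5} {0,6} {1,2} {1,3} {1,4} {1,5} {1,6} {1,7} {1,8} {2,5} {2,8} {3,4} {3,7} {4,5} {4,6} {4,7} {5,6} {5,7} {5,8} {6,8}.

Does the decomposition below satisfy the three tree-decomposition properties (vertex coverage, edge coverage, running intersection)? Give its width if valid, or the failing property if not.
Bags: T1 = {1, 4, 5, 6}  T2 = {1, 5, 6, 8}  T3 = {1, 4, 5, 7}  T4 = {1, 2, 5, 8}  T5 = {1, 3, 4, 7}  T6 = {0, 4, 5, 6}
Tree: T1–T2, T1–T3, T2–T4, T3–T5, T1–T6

Yes; width 3.

Checking the three conditions: (i) the bags cover all of {0, 1, 2, 3, 4, 5, 6, 7, 8}; (ii) for each edge, some bag contains both endpoints; (iii) the bags containing any fixed vertex form a subtree. All hold, so the decomposition is valid with width 4 − 1 = 3.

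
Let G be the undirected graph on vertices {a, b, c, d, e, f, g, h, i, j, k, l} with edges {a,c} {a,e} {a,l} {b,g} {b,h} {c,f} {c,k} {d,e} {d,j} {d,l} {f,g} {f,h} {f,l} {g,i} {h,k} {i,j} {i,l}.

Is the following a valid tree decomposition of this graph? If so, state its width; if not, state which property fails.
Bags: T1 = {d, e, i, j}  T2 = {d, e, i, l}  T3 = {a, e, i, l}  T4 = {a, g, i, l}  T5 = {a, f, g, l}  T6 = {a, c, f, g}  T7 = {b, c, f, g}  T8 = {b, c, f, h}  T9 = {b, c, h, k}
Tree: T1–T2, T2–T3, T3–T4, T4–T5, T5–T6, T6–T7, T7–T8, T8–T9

Vertex coverage: the bags together contain {a, b, c, d, e, f, g, h, i, j, k, l}, the full vertex set. Edge coverage: each edge of G has both endpoints in at least one bag. Running intersection: for every vertex, the bags containing it form a connected subtree. All three properties hold, so this is a valid tree decomposition of width max|bag| − 1 = 3, and hence tw(G) ≤ 3.

Yes; width 3.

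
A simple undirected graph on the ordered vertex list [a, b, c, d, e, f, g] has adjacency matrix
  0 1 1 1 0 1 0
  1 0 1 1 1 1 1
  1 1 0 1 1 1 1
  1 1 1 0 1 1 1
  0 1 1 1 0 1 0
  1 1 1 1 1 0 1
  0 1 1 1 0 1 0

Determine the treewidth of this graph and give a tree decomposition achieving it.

Every bag has size at most 5, so the width is 5 − 1 = 4 and tw(G) ≤ 4. For the lower bound, the 5 vertices {b, c, d, f, g} are pairwise adjacent, and any tree decomposition puts a clique entirely inside one bag — forcing width ≥ 4. Hence tw(G) = 4 exactly.

Treewidth 4.
One such decomposition:
Bags: B1 = {b, c, d, f, g}  B2 = {a, b, c, d, f}  B3 = {b, c, d, e, f}
Tree: B1–B2, B1–B3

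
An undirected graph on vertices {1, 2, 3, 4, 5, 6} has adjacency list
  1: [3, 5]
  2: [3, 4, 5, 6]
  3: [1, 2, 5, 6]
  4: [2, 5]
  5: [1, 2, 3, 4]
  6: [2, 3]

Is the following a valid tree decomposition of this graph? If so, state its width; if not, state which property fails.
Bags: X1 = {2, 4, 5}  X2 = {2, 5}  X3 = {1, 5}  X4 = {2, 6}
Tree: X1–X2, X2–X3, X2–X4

No — vertex 3 appears in no bag.

A tree decomposition must satisfy three properties: every vertex lies in some bag; for every edge, both endpoints lie together in some bag; and for every vertex, the bags containing it form a connected subtree. Here vertex 3 appears in no bag, so the decomposition is invalid.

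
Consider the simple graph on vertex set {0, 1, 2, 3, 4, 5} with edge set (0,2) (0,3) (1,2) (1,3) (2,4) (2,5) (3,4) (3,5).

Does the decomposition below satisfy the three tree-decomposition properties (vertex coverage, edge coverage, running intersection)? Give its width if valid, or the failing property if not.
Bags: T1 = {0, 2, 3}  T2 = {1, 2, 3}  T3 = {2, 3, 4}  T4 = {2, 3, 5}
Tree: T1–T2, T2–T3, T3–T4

Yes; width 2.

Every vertex of G appears in some bag (union = {0, 1, 2, 3, 4, 5}); every edge is covered by a bag; and for each vertex v the set of bags containing v is connected in the bag tree. The decomposition is therefore valid. The largest bag has 3 vertices, so the width is 2.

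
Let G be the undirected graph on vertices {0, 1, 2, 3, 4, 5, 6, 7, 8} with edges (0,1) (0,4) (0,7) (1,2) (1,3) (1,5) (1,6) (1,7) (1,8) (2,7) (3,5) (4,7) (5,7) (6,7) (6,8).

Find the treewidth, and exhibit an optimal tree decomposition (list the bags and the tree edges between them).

Treewidth 2.
One such decomposition:
Bags: B1 = {1, 2, 7}  B2 = {1, 5, 7}  B3 = {1, 6, 7}  B4 = {1, 3, 5}  B5 = {0, 1, 7}  B6 = {0, 4, 7}  B7 = {1, 6, 8}
Tree: B1–B2, B1–B3, B2–B4, B3–B5, B5–B6, B3–B7

The largest bag has 3 vertices, giving width 2; this decomposition certifies tw(G) ≤ 2. Conversely, {1, 6, 8} is a clique of size 3, and the vertices of any clique must share a bag in every tree decomposition; so some bag has ≥ 3 vertices and tw(G) ≥ 2. Combining the bounds, tw(G) = 2.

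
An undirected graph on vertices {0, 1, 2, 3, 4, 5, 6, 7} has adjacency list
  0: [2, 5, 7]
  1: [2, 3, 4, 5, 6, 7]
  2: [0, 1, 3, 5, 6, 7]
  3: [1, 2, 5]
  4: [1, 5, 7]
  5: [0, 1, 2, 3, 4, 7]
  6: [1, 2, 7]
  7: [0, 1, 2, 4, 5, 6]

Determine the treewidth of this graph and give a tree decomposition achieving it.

Every bag has size at most 4, so the width is 4 − 1 = 3 and tw(G) ≤ 3. Conversely, {0, 2, 5, 7} is a clique of size 4, and the vertices of any clique must share a bag in every tree decomposition; so some bag has ≥ 4 vertices and tw(G) ≥ 3. The upper and lower bounds meet at 3, so that is the treewidth.

Treewidth 3.
One optimal decomposition is:
Bags: B1 = {1, 2, 5, 7}  B2 = {1, 4, 5, 7}  B3 = {1, 2, 6, 7}  B4 = {0, 2, 5, 7}  B5 = {1, 2, 3, 5}
Tree: B1–B2, B1–B3, B1–B4, B1–B5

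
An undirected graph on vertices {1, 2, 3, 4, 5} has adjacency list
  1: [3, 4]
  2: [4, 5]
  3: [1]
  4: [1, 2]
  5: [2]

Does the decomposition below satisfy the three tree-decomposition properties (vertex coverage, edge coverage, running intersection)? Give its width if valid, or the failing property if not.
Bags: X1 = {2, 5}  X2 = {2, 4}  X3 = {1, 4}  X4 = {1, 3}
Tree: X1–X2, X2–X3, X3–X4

Yes; width 1.

Checking the three conditions: (i) the bags cover all of {1, 2, 3, 4, 5}; (ii) for each edge, some bag contains both endpoints; (iii) the bags containing any fixed vertex form a subtree. All hold, so the decomposition is valid with width 2 − 1 = 1.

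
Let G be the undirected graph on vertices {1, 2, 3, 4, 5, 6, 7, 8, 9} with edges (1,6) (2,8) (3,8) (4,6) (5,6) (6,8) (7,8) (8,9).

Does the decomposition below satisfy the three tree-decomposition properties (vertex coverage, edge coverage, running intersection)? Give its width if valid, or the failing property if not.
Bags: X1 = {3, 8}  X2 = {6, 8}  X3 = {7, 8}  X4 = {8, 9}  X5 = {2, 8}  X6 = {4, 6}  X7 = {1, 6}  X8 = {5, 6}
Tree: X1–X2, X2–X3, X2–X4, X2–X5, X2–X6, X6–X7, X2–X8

Yes; width 1.

Every vertex of G appears in some bag (union = {1, 2, 3, 4, 5, 6, 7, 8, 9}); every edge is covered by a bag; and for each vertex v the set of bags containing v is connected in the bag tree. The decomposition is therefore valid. The largest bag has 2 vertices, so the width is 1.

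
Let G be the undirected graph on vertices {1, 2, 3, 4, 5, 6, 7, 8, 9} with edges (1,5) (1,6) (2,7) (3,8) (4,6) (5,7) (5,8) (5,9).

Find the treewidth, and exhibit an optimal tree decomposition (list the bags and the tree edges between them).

Every bag has size at most 2, so the width is 2 − 1 = 1 and tw(G) ≤ 1. G has an edge, so its treewidth is at least 1. Therefore the treewidth is 1.

Treewidth 1.
One such decomposition:
Bags: B1 = {1, 5}  B2 = {5, 8}  B3 = {5, 9}  B4 = {1, 6}  B5 = {5, 7}  B6 = {4, 6}  B7 = {2, 7}  B8 = {3, 8}
Tree: B1–B2, B1–B3, B1–B4, B2–B5, B4–B6, B5–B7, B2–B8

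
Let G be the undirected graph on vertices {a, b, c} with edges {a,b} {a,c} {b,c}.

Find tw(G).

2

A width-2 tree decomposition is:
Bags: B1 = {a, b, c}
Tree: (single bag)
With just one bag of size 3, the width is 3 − 1 = 2, so tw(G) ≤ 2. For the lower bound, the 3 vertices {a, b, c} are pairwise adjacent, and any tree decomposition puts a clique entirely inside one bag — forcing width ≥ 2. The upper and lower bounds meet at 2, so that is the treewidth.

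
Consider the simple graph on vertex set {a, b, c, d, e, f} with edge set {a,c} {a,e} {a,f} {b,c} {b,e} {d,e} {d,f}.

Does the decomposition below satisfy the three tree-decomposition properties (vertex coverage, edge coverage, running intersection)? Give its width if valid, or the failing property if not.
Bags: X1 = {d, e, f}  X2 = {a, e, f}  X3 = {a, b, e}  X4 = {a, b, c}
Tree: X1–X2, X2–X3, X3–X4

Every vertex of G appears in some bag (union = {a, b, c, d, e, f}); every edge is covered by a bag; and for each vertex v the set of bags containing v is connected in the bag tree. The decomposition is therefore valid. The largest bag has 3 vertices, so the width is 2.

Yes; width 2.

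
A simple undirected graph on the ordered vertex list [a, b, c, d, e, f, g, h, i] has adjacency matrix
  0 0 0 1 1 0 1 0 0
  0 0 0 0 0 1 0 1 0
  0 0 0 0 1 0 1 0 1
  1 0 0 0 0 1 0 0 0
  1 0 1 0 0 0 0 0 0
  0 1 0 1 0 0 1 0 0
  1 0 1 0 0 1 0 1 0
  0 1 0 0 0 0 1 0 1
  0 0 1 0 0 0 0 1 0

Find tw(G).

A width-3 tree decomposition is:
Bags: B1 = {b, f, h, i}  B2 = {f, g, h, i}  B3 = {c, f, g, i}  B4 = {c, d, f, g}  B5 = {a, c, d, g}  B6 = {a, c, d, e}
Tree: B1–B2, B2–B3, B3–B4, B4–B5, B5–B6
The largest bag has 4 vertices, giving width 3; this decomposition certifies tw(G) ≤ 3. For the lower bound: the 4 vertex sets {b,h,i}, {f}, {g}, {a,c,d,e} are disjoint, each induces a connected subgraph, and every pair is joined by at least one edge of G. Contracting each set to a single vertex therefore yields K_{4} as a minor, and since treewidth is minor-monotone, tw(G) ≥ tw(K_{4}) = 3. Combining the bounds, tw(G) = 3.

3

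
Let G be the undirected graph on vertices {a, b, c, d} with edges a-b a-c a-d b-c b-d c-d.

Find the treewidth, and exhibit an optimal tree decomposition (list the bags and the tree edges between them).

A single bag containing all 4 vertices is trivially a valid decomposition of width 3. For the lower bound, the 4 vertices {a, b, c, d} are pairwise adjacent, and any tree decomposition puts a clique entirely inside one bag — forcing width ≥ 3. Therefore the treewidth is 3.

Treewidth 3.
Bags: B1 = {a, b, c, d}
Tree: (single bag)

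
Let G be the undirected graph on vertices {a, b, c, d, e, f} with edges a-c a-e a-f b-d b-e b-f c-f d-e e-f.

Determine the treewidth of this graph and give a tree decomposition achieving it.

Treewidth 2.
Bags: B1 = {a, e, f}  B2 = {b, e, f}  B3 = {a, c, f}  B4 = {b, d, e}
Tree: B1–B2, B1–B3, B2–B4

Every bag has size at most 3, so the width is 3 − 1 = 2 and tw(G) ≤ 2. For the lower bound, the 3 vertices {b, d, e} are pairwise adjacent, and any tree decomposition puts a clique entirely inside one bag — forcing width ≥ 2. The upper and lower bounds meet at 2, so that is the treewidth.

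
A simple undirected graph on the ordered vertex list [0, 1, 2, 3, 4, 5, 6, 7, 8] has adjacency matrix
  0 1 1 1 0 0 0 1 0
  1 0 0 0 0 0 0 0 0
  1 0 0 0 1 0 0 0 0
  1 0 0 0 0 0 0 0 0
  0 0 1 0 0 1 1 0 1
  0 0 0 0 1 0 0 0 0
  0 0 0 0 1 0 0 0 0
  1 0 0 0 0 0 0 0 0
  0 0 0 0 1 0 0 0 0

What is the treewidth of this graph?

1

A width-1 tree decomposition is:
Bags: B1 = {0, 3}  B2 = {0, 2}  B3 = {2, 4}  B4 = {0, 7}  B5 = {4, 5}  B6 = {4, 8}  B7 = {0, 1}  B8 = {4, 6}
Tree: B1–B2, B2–B3, B2–B4, B3–B5, B5–B6, B1–B7, B5–B8
The largest bag has 2 vertices, giving width 1; this decomposition certifies tw(G) ≤ 1. Any graph with an edge has treewidth ≥ 1, and G has the edge 3–0. Therefore the treewidth is 1.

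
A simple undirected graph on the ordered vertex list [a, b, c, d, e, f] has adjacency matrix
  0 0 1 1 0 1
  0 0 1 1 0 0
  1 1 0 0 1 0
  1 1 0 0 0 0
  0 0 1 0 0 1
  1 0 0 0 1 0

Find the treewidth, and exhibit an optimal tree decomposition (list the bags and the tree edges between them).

Treewidth 2.
One such decomposition:
Bags: B1 = {c, e, f}  B2 = {a, c, f}  B3 = {a, b, c}  B4 = {a, b, d}
Tree: B1–B2, B2–B3, B3–B4

Every bag has size at most 3, so the width is 3 − 1 = 2 and tw(G) ≤ 2. Since e–f–a–c–e is a cycle in G, G is not acyclic. Forests are exactly the graphs of treewidth ≤ 1, so tw(G) ≥ 2. Therefore the treewidth is 2.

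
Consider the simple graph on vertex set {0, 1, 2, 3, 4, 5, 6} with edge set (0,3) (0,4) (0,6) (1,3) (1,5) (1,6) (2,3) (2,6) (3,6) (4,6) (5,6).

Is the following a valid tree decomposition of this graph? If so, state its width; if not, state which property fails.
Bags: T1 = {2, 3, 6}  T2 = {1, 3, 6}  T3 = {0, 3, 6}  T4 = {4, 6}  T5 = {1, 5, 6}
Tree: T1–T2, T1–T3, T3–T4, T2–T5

A tree decomposition must satisfy three properties: every vertex lies in some bag; for every edge, both endpoints lie together in some bag; and for every vertex, the bags containing it form a connected subtree. Here edge (0,4) lies in no bag, so the decomposition is invalid.

No — edge (0,4) lies in no bag.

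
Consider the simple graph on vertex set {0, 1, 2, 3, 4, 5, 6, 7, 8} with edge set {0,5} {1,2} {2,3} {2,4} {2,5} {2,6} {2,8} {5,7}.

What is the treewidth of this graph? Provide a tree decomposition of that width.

Each bag holds 2 vertices, so the decomposition has width 1, which upper-bounds the treewidth. Since G has at least one edge (e.g. 5–0), it is not an edgeless graph, so tw(G) ≥ 1. Combining the bounds, tw(G) = 1.

Treewidth 1.
One such decomposition:
Bags: B1 = {0, 5}  B2 = {2, 5}  B3 = {2, 4}  B4 = {2, 6}  B5 = {2, 8}  B6 = {5, 7}  B7 = {1, 2}  B8 = {2, 3}
Tree: B1–B2, B2–B3, B2–B4, B2–B5, B1–B6, B5–B7, B2–B8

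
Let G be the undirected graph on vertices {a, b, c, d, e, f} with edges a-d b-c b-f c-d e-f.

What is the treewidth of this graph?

1

A width-1 tree decomposition is:
Bags: B1 = {a, d}  B2 = {c, d}  B3 = {b, c}  B4 = {b, f}  B5 = {e, f}
Tree: B1–B2, B2–B3, B3–B4, B4–B5
The largest bag has 2 vertices, giving width 1; this decomposition certifies tw(G) ≤ 1. G has an edge, so its treewidth is at least 1. Combining the bounds, tw(G) = 1.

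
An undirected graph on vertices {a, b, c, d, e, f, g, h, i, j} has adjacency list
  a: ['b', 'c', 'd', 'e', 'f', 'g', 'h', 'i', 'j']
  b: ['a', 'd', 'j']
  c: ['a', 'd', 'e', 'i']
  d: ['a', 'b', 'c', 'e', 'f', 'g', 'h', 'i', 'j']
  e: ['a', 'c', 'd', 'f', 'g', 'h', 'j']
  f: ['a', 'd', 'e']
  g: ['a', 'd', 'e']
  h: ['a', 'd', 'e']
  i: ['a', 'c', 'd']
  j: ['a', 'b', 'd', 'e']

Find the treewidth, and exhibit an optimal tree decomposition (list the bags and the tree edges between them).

Each bag holds 4 vertices, so the decomposition has width 3, which upper-bounds the treewidth. On the other hand G contains the 4-clique {a, d, e, f}. A clique must lie in a single bag of any decomposition, so no decomposition can have width below 3. Combining the bounds, tw(G) = 3.

Treewidth 3.
One such decomposition:
Bags: B1 = {a, c, d, i}  B2 = {a, c, d, e}  B3 = {a, d, e, j}  B4 = {a, d, e, h}  B5 = {a, d, e, g}  B6 = {a, d, e, f}  B7 = {a, b, d, j}
Tree: B1–B2, B2–B3, B2–B4, B4–B5, B4–B6, B3–B7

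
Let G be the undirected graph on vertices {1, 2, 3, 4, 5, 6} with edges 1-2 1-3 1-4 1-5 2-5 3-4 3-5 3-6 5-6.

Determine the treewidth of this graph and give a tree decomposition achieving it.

Treewidth 2.
Bags: B1 = {1, 3, 5}  B2 = {3, 5, 6}  B3 = {1, 2, 5}  B4 = {1, 3, 4}
Tree: B1–B2, B1–B3, B1–B4

Every bag has size at most 3, so the width is 3 − 1 = 2 and tw(G) ≤ 2. For the lower bound, the 3 vertices {1, 2, 5} are pairwise adjacent, and any tree decomposition puts a clique entirely inside one bag — forcing width ≥ 2. Therefore the treewidth is 2.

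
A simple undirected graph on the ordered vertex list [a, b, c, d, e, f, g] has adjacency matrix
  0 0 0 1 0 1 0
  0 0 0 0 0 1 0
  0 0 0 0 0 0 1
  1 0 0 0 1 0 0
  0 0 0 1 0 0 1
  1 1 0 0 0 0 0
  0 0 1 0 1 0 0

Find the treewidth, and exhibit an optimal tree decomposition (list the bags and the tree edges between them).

Each bag holds 2 vertices, so the decomposition has width 1, which upper-bounds the treewidth. Since G has at least one edge (e.g. b–f), it is not an edgeless graph, so tw(G) ≥ 1. The upper and lower bounds meet at 1, so that is the treewidth.

Treewidth 1.
Bags: B1 = {b, f}  B2 = {a, f}  B3 = {a, d}  B4 = {d, e}  B5 = {e, g}  B6 = {c, g}
Tree: B1–B2, B2–B3, B3–B4, B4–B5, B5–B6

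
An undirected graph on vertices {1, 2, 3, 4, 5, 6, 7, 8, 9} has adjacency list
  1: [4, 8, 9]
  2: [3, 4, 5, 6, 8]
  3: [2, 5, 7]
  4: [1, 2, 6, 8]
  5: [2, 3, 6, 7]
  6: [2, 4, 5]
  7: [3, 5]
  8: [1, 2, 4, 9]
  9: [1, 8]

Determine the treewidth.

A width-2 tree decomposition is:
Bags: B1 = {2, 4, 8}  B2 = {2, 4, 6}  B3 = {1, 4, 8}  B4 = {2, 5, 6}  B5 = {2, 3, 5}  B6 = {1, 8, 9}  B7 = {3, 5, 7}
Tree: B1–B2, B1–B3, B2–B4, B4–B5, B3–B6, B5–B7
Each bag holds 3 vertices, so the decomposition has width 2, which upper-bounds the treewidth. For the lower bound, the 3 vertices {1, 8, 9} are pairwise adjacent, and any tree decomposition puts a clique entirely inside one bag — forcing width ≥ 2. Therefore the treewidth is 2.

2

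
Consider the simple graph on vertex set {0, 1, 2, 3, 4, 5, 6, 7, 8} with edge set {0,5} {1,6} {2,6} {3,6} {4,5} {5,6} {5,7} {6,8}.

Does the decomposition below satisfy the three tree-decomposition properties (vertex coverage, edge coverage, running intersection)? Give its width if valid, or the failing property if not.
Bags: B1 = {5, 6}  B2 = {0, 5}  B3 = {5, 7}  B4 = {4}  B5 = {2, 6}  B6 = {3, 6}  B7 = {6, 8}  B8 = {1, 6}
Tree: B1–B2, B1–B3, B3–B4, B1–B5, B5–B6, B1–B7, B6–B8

A tree decomposition must satisfy three properties: every vertex lies in some bag; for every edge, both endpoints lie together in some bag; and for every vertex, the bags containing it form a connected subtree. Here edge (5,4) lies in no bag, so the decomposition is invalid.

No — edge (5,4) lies in no bag.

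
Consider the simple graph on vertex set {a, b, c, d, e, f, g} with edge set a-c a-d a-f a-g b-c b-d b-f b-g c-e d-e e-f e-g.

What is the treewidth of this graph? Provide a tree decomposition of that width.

Treewidth 3.
One such decomposition:
Bags: B1 = {a, b, e, f}  B2 = {a, b, d, e}  B3 = {a, b, e, g}  B4 = {a, b, c, e}
Tree: B1–B2, B2–B3, B3–B4

Each bag holds 4 vertices, so the decomposition has width 3, which upper-bounds the treewidth. For the lower bound: the 4 vertex sets {b,f}, {a,d}, {e}, {g} are disjoint, each induces a connected subgraph, and every pair is joined by at least one edge of G. Contracting each set to a single vertex therefore yields K_{4} as a minor, and since treewidth is minor-monotone, tw(G) ≥ tw(K_{4}) = 3. Therefore the treewidth is 3.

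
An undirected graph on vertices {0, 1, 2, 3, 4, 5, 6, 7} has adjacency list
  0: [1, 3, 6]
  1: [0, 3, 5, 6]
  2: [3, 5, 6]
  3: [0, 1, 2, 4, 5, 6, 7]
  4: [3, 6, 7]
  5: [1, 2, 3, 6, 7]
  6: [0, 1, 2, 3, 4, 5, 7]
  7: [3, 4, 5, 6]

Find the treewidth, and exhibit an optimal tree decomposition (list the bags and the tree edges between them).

Every bag has size at most 4, so the width is 4 − 1 = 3 and tw(G) ≤ 3. On the other hand G contains the 4-clique {0, 1, 3, 6}. A clique must lie in a single bag of any decomposition, so no decomposition can have width below 3. Hence tw(G) = 3 exactly.

Treewidth 3.
One such decomposition:
Bags: B1 = {1, 3, 5, 6}  B2 = {3, 5, 6, 7}  B3 = {3, 4, 6, 7}  B4 = {2, 3, 5, 6}  B5 = {0, 1, 3, 6}
Tree: B1–B2, B2–B3, B1–B4, B1–B5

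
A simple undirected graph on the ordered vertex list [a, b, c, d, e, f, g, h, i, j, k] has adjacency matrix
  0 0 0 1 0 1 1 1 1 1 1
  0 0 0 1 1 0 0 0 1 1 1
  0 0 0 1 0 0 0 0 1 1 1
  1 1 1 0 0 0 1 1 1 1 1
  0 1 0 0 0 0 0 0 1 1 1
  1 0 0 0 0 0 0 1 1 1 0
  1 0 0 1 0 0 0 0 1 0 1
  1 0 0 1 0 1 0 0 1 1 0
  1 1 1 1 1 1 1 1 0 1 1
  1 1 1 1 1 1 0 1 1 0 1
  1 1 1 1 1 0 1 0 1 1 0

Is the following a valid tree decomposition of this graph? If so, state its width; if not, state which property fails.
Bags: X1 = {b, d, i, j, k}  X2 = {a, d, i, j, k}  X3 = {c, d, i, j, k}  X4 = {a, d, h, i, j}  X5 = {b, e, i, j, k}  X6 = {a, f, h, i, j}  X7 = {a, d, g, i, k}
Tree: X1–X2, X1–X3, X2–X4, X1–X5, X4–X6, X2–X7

Yes; width 4.

Vertex coverage: the bags together contain {a, b, c, d, e, f, g, h, i, j, k}, the full vertex set. Edge coverage: each edge of G has both endpoints in at least one bag. Running intersection: for every vertex, the bags containing it form a connected subtree. All three properties hold, so this is a valid tree decomposition of width max|bag| − 1 = 4, and hence tw(G) ≤ 4.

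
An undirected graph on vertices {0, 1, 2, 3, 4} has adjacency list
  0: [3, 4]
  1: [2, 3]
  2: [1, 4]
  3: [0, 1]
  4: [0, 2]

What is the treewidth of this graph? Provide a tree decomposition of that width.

Treewidth 2.
One optimal decomposition is:
Bags: B1 = {1, 2, 4}  B2 = {1, 3, 4}  B3 = {0, 3, 4}
Tree: B1–B2, B2–B3

Every bag has size at most 3, so the width is 3 − 1 = 2 and tw(G) ≤ 2. Since 4–2–1–3–0–4 is a cycle in G, G is not acyclic. Forests are exactly the graphs of treewidth ≤ 1, so tw(G) ≥ 2. The upper and lower bounds meet at 2, so that is the treewidth.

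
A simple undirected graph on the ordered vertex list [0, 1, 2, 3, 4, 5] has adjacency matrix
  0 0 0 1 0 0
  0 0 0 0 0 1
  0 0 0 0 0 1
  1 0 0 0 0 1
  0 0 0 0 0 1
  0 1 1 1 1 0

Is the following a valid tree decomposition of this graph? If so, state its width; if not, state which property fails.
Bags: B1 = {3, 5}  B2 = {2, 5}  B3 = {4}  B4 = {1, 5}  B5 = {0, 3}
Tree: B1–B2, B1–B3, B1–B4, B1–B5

No — edge (5,4) lies in no bag.

A tree decomposition must satisfy three properties: every vertex lies in some bag; for every edge, both endpoints lie together in some bag; and for every vertex, the bags containing it form a connected subtree. Here edge (5,4) lies in no bag, so the decomposition is invalid.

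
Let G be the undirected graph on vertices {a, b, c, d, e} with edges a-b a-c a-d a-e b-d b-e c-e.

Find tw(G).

A width-2 tree decomposition is:
Bags: B1 = {a, b, e}  B2 = {a, c, e}  B3 = {a, b, d}
Tree: B1–B2, B1–B3
Every bag has size at most 3, so the width is 3 − 1 = 2 and tw(G) ≤ 2. Conversely, {a, b, d} is a clique of size 3, and the vertices of any clique must share a bag in every tree decomposition; so some bag has ≥ 3 vertices and tw(G) ≥ 2. Hence tw(G) = 2 exactly.

2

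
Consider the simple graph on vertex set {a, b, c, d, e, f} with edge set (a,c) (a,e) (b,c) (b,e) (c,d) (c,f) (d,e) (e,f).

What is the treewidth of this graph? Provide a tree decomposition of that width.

The largest bag has 3 vertices, giving width 2; this decomposition certifies tw(G) ≤ 2. The edges e–a–c–f–e form a cycle, so G is not a tree and its treewidth is at least 2. Therefore the treewidth is 2.

Treewidth 2.
One optimal decomposition is:
Bags: B1 = {a, c, e}  B2 = {c, e, f}  B3 = {c, d, e}  B4 = {b, c, e}
Tree: B1–B2, B2–B3, B3–B4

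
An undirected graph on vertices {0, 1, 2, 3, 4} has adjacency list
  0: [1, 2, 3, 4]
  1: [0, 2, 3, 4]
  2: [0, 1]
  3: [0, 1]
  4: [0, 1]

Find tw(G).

A width-2 tree decomposition is:
Bags: B1 = {0, 1, 4}  B2 = {0, 1, 2}  B3 = {0, 1, 3}
Tree: B1–B2, B1–B3
Every bag has size at most 3, so the width is 3 − 1 = 2 and tw(G) ≤ 2. For the lower bound, the 3 vertices {0, 1, 2} are pairwise adjacent, and any tree decomposition puts a clique entirely inside one bag — forcing width ≥ 2. Hence tw(G) = 2 exactly.

2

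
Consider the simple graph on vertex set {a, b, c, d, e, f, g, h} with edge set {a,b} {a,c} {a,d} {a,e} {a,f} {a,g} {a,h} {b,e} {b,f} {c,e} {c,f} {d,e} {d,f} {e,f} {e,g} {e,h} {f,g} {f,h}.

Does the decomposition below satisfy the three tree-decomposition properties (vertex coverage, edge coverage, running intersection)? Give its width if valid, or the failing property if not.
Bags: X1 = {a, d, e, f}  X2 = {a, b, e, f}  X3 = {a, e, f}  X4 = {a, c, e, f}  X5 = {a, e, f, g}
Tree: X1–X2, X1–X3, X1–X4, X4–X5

A tree decomposition must satisfy three properties: every vertex lies in some bag; for every edge, both endpoints lie together in some bag; and for every vertex, the bags containing it form a connected subtree. Here vertex h appears in no bag, so the decomposition is invalid.

No — vertex h appears in no bag.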